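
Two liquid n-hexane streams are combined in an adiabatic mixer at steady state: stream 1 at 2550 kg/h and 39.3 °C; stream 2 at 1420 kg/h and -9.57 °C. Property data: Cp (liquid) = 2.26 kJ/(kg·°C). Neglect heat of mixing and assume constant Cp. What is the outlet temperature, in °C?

Energy balance with Q = 0: Σ ṁᵢCp,ᵢ(T_out − Tᵢ) = 0
T_out = Σ ṁᵢCp,ᵢTᵢ / Σ ṁᵢCp,ᵢ
      = 195770 / 8972.2 = 21.82 °C

T_out = 21.8 °C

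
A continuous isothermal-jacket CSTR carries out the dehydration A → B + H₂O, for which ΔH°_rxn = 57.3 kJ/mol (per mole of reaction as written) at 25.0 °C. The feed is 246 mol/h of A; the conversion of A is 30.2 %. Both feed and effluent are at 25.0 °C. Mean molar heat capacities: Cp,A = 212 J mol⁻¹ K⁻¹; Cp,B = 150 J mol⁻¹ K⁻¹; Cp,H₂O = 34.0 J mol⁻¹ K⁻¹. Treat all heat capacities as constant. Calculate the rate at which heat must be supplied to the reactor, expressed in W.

Q_in = 1180 W

Extent of reaction ξ = 0.302 × 246 = 74.292 mol/h
Reaction term: ξ·ΔH°_rxn = 74.292 × 57.3 = 4256.9 kJ/h
Q = ΔH = 4256.9 kJ/h = 1.1825 kW
Heat supplied = 1182.5 W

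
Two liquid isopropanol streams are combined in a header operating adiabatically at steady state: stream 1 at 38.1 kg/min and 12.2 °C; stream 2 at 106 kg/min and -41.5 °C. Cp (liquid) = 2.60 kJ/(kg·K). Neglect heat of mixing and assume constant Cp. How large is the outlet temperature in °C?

Energy balance with Q = 0: Σ ṁᵢCp,ᵢ(T_out − Tᵢ) = 0
Σ ṁᵢCp,ᵢTᵢ = 38.1×2.60×12.2 + 106×2.60×-41.5 = -10229
Σ ṁᵢCp,ᵢ = 38.1×2.60 + 106×2.60 = 374.66
T_out = -10229 / 374.66 = -27.302 °C

T_out = -27.3 °C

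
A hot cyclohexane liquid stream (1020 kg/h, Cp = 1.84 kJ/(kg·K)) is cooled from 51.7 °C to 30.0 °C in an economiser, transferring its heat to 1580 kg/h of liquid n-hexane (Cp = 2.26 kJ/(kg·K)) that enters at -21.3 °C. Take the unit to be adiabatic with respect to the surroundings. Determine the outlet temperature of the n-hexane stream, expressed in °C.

Heat released by hot stream: Q = 1020 × 1.84 × (51.7 − 30.0) = 40727 kJ/h
Energy balance on cold side (adiabatic exchanger): Q = ṁ_c·Cp_c·(T_c,out − T_c,in)
T_c,out = -21.3 + 40727/(1580 × 2.26) = -9.8946 °C

T_c,out = -9.89 °C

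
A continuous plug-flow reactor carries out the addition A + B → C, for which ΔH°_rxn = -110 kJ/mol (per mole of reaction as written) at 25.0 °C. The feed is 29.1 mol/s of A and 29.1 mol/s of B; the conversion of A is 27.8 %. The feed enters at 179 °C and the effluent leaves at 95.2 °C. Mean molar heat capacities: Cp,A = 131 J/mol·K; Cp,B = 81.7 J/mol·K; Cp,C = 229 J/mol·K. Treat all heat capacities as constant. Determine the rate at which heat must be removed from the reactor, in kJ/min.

Q_out = 84000 kJ/min

Extent of reaction ξ = 0.278 × 29.1 = 8.0898 mol/s
Reaction term: ξ·ΔH°_rxn = 8.0898 × -110 = -889.88 kJ/s
Sensible, feed 179→25 °C: -953.19 kJ/s
Outlet flows (mol/s): A 21.01, B 21.01, C 8.0898
Sensible, products 25→95.2 °C: 443.76 kJ/s
Q = ΔH = -1399.3 kJ/s = -1399.3 kW
Heat removed = 83958 kJ/min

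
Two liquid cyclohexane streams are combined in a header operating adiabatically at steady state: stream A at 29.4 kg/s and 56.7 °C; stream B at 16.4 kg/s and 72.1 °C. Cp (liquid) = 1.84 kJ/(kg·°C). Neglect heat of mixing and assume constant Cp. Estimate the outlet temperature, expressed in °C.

T_out = 62.2 °C

Energy balance with Q = 0: Σ ṁᵢCp,ᵢ(T_out − Tᵢ) = 0
Σ ṁᵢCp,ᵢTᵢ = 29.4×1.84×56.7 + 16.4×1.84×72.1 = 5242.9
Σ ṁᵢCp,ᵢ = 29.4×1.84 + 16.4×1.84 = 84.272
T_out = 5242.9 / 84.272 = 62.214 °C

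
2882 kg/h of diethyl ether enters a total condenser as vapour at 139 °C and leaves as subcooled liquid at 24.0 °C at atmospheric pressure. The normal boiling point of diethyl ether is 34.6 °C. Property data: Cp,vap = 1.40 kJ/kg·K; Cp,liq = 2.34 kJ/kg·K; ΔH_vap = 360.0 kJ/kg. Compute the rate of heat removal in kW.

vapour 139→34.6 °C: -146.16 kJ/kg
condensation at 34.6 °C: -360 kJ/kg
liquid 34.6→24.0 °C: -24.804 kJ/kg
Δh = -146.16 + -360 + -24.804 = -530.96 kJ/kg
Q = ṁ·Δh = 2882 kg/h × -530.96 kJ/kg = -1.5302e+06 kJ/h
|Q| = 425.07 kW

Q_c = 425 kW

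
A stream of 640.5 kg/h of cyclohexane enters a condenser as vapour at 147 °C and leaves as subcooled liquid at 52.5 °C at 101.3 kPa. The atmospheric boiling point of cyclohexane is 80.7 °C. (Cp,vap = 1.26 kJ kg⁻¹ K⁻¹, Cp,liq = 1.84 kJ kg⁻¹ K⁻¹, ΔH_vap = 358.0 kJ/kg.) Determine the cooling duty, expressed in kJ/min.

Q_c = 5270 kJ/min

vapour 147→80.7 °C: -83.538 kJ/kg
condensation at 80.7 °C: -358 kJ/kg
liquid 80.7→52.5 °C: -51.888 kJ/kg
Δh = -83.538 + -358 + -51.888 = -493.43 kJ/kg
Q = ṁ·Δh = 640.5 kg/h × -493.43 kJ/kg = -316040 kJ/h
|Q| = 87.789 kW = 5267.3 kJ/min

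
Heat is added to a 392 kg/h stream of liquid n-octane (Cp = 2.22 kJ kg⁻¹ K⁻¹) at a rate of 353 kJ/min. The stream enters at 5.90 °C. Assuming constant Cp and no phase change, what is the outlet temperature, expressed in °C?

Q = 353 kJ/min = 21180 kJ/h
ΔT = Q/(ṁ·Cp) = 21180/(392×2.22) = 24.338 K
T_out = 5.90 + 24.338 = 30.238 °C

T_out = 30.2 °C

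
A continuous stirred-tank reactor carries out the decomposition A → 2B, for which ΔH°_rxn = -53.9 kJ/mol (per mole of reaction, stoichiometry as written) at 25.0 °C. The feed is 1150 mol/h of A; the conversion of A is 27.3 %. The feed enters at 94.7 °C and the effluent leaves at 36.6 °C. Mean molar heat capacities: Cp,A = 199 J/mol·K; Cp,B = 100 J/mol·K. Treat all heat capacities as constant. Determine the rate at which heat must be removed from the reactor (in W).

Q_out = 8390 W

Extent of reaction ξ = 0.273 × 1150 = 313.95 mol/h
Reaction term: ξ·ΔH°_rxn = 313.95 × -53.9 = -16922 kJ/h
Sensible, feed 94.7→25 °C: -15951 kJ/h
Outlet flows (mol/h): A 836.05, B 627.9
Sensible, products 25→36.6 °C: 2658.3 kJ/h
Q = ΔH = -30214 kJ/h = -8.3929 kW
Heat removed = 8392.9 W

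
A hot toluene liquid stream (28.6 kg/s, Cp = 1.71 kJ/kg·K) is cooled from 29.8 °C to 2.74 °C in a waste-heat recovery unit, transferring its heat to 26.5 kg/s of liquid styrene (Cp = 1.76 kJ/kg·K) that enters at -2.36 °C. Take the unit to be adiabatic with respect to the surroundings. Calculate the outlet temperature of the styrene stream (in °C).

Heat released by hot stream: Q = 28.6 × 1.71 × (29.8 − 2.74) = 1323.4 kJ/s
Energy balance on cold side (adiabatic exchanger): Q = ṁ_c·Cp_c·(T_c,out − T_c,in)
T_c,out = -2.36 + 1323.4/(26.5 × 1.76) = 26.015 °C

T_c,out = 26.0 °C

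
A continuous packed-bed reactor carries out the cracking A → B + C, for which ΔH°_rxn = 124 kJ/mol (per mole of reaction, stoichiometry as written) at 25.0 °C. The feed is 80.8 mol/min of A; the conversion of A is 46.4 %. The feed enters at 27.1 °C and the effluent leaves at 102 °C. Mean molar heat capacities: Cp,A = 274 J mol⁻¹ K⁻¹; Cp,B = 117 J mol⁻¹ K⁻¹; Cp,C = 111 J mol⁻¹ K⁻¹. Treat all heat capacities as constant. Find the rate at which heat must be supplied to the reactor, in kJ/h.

Extent of reaction ξ = 0.464 × 80.8 = 37.491 mol/min
Reaction term: ξ·ΔH°_rxn = 37.491 × 124 = 4648.9 kJ/min
Sensible, feed 27.1→25 °C: -46.492 kJ/min
Outlet flows (mol/min): A 43.309, B 37.491, C 37.491
Sensible, products 25→102 °C: 1571.9 kJ/min
Q = ΔH = 6174.3 kJ/min = 102.91 kW
Heat supplied = 370460 kJ/h

Q_in = 370000 kJ/h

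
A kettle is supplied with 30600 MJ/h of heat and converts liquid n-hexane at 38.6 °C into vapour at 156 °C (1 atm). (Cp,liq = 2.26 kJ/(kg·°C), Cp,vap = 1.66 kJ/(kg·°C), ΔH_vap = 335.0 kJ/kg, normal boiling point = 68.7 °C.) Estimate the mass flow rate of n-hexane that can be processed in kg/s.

Δh = 2.26×(68.7−38.6) + 335.0 + 1.66×(156−68.7) = 547.94 kJ/kg
Q = 30600 MJ/h = 8500 kJ/s = 8500 kJ/s
ṁ = Q/Δh = 8500 / 547.94 = 15.513 kg/s

ṁ = 15.5 kg/s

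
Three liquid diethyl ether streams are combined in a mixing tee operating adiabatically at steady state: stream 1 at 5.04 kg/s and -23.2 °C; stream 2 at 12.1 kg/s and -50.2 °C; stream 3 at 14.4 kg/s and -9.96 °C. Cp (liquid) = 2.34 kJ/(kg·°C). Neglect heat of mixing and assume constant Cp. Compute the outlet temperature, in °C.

T_out = -27.5 °C

Energy balance with Q = 0: Σ ṁᵢCp,ᵢ(T_out − Tᵢ) = 0
T_out = Σ ṁᵢCp,ᵢTᵢ / Σ ṁᵢCp,ᵢ
      = -2030.6 / 73.804 = -27.513 °C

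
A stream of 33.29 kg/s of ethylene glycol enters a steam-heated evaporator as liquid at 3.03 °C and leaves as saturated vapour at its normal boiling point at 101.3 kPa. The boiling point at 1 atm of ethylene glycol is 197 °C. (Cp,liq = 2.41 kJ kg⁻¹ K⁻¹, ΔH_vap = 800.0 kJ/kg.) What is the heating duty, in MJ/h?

liquid 3.03→197 °C: 467.47 kJ/kg
vaporisation at 197 °C: 800 kJ/kg
Δh = 467.47 + 800 = 1267.5 kJ/kg
Q = ṁ·Δh = 33.29 kg/s × 1267.5 kJ/kg = 42194 kJ/s
|Q| = 42194 kW = 151900 MJ/h

Q = 152000 MJ/h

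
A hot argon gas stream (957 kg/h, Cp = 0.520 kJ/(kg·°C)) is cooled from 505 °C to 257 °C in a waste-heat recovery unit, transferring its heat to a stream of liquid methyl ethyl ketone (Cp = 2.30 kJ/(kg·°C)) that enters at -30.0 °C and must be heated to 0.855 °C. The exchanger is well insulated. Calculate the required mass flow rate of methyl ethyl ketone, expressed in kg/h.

Heat released by hot stream: Q = 957 × 0.520 × (505 − 257) = 123410 kJ/h
Energy balance on cold side (adiabatic exchanger): Q = ṁ_c·Cp_c·(T_c,out − T_c,in)
ṁ_c = 123410 / [2.30 × (0.855 − -30.0)] = 1739.1 kg/h

ṁ_c = 1740 kg/h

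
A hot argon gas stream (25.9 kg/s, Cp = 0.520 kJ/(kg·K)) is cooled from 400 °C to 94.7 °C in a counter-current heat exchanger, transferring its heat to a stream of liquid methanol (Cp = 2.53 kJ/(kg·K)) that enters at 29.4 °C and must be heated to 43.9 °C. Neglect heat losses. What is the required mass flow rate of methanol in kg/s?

Heat released by hot stream: Q = 25.9 × 0.520 × (400 − 94.7) = 4111.8 kJ/s
Energy balance on cold side (adiabatic exchanger): Q = ṁ_c·Cp_c·(T_c,out − T_c,in)
ṁ_c = 4111.8 / [2.53 × (43.9 − 29.4)] = 112.08 kg/s

ṁ_c = 112 kg/s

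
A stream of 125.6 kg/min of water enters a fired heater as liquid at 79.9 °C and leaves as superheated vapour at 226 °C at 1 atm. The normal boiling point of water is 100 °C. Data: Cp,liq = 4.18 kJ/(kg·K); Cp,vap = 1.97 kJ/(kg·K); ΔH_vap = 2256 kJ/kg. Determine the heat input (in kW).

liquid 79.9→100 °C: 84.018 kJ/kg
vaporisation at 100 °C: 2256 kJ/kg
vapour 100→226 °C: 248.22 kJ/kg
Δh = 84.018 + 2256 + 248.22 = 2588.2 kJ/kg
Q = ṁ·Δh = 125.6 kg/min × 2588.2 kJ/kg = 325080 kJ/min
|Q| = 5418 kW

Q = 5420 kW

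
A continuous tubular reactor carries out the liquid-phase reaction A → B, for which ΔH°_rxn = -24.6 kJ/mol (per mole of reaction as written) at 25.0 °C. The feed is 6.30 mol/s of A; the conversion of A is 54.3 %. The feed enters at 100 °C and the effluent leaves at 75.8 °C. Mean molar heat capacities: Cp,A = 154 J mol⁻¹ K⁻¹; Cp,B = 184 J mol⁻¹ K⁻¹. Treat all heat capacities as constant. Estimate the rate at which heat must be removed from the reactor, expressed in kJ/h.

Q_out = 369000 kJ/h

Extent of reaction ξ = 0.543 × 6.30 = 3.4209 mol/s
Reaction term: ξ·ΔH°_rxn = 3.4209 × -24.6 = -84.154 kJ/s
Sensible, feed 100→25 °C: -72.765 kJ/s
Outlet flows (mol/s): A 2.8791, B 3.4209
Sensible, products 25→75.8 °C: 54.5 kJ/s
Q = ΔH = -102.42 kJ/s = -102.42 kW
Heat removed = 368710 kJ/h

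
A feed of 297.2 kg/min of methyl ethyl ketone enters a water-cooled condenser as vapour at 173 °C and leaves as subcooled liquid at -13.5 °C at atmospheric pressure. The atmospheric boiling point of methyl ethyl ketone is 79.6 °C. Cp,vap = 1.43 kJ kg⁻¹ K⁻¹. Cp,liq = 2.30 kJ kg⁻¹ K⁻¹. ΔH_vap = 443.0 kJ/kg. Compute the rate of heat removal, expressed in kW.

Q_c = 3920 kW

vapour 173→79.6 °C: -133.56 kJ/kg
condensation at 79.6 °C: -443 kJ/kg
liquid 79.6→-13.5 °C: -214.13 kJ/kg
Δh = -133.56 + -443 + -214.13 = -790.69 kJ/kg
Q = ṁ·Δh = 297.2 kg/min × -790.69 kJ/kg = -234990 kJ/min
|Q| = 3916.6 kW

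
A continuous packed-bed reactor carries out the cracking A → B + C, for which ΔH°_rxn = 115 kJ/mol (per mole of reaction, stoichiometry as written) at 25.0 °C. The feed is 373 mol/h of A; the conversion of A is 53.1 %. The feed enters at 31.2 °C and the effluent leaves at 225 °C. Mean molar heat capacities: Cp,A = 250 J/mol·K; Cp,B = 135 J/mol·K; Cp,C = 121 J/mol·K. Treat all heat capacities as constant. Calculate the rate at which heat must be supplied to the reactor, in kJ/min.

Extent of reaction ξ = 0.531 × 373 = 198.06 mol/h
Reaction term: ξ·ΔH°_rxn = 198.06 × 115 = 22777 kJ/h
Sensible, feed 31.2→25 °C: -578.15 kJ/h
Outlet flows (mol/h): A 174.94, B 198.06, C 198.06
Sensible, products 25→225 °C: 18888 kJ/h
Q = ΔH = 41087 kJ/h = 11.413 kW
Heat supplied = 684.78 kJ/min

Q_in = 685 kJ/min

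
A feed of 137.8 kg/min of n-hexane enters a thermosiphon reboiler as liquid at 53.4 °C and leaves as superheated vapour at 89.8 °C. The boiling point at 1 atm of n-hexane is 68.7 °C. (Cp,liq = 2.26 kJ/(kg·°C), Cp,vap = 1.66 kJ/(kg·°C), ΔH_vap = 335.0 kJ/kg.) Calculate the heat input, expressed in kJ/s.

liquid 53.4→68.7 °C: 34.578 kJ/kg
vaporisation at 68.7 °C: 335 kJ/kg
vapour 68.7→89.8 °C: 35.026 kJ/kg
Δh = 34.578 + 335 + 35.026 = 404.6 kJ/kg
Q = ṁ·Δh = 137.8 kg/min × 404.6 kJ/kg = 55754 kJ/min
|Q| = 929.24 kW

Q = 929 kJ/s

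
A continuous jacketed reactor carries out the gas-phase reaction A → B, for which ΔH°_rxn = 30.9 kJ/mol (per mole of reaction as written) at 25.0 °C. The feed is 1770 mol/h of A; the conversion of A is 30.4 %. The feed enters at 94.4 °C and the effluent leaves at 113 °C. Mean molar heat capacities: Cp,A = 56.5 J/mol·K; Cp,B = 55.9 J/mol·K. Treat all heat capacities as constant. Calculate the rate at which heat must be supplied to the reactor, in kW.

Q_in = 5.13 kW

Extent of reaction ξ = 0.304 × 1770 = 538.08 mol/h
Reaction term: ξ·ΔH°_rxn = 538.08 × 30.9 = 16627 kJ/h
Sensible, feed 94.4→25 °C: -6940.3 kJ/h
Outlet flows (mol/h): A 1231.9, B 538.08
Sensible, products 25→113 °C: 8772 kJ/h
Q = ΔH = 18458 kJ/h = 5.1273 kW
Heat supplied = 5.1273 kW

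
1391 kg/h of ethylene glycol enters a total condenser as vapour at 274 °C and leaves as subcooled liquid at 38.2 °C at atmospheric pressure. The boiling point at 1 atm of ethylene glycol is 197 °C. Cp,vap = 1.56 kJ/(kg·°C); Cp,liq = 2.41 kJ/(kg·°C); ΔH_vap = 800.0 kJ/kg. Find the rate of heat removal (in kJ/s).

Q_c = 503 kJ/s

vapour 274→197 °C: -120.12 kJ/kg
condensation at 197 °C: -800 kJ/kg
liquid 197→38.2 °C: -382.71 kJ/kg
Δh = -120.12 + -800 + -382.71 = -1302.8 kJ/kg
Q = ṁ·Δh = 1391 kg/h × -1302.8 kJ/kg = -1.8122e+06 kJ/h
|Q| = 503.4 kW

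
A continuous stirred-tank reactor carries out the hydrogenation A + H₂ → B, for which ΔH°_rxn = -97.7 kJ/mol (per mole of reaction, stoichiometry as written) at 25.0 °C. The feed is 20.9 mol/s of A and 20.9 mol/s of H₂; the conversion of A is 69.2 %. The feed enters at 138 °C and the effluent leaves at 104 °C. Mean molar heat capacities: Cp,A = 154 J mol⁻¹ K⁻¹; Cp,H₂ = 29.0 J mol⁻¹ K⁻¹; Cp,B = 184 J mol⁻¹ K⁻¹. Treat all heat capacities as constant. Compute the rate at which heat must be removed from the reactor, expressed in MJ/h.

Extent of reaction ξ = 0.692 × 20.9 = 14.463 mol/s
Reaction term: ξ·ΔH°_rxn = 14.463 × -97.7 = -1413 kJ/s
Sensible, feed 138→25 °C: -432.19 kJ/s
Outlet flows (mol/s): A 6.4372, H₂ 6.4372, B 14.463
Sensible, products 25→104 °C: 303.29 kJ/s
Q = ΔH = -1541.9 kJ/s = -1541.9 kW
Heat removed = 5550.9 MJ/h

Q_out = 5550 MJ/h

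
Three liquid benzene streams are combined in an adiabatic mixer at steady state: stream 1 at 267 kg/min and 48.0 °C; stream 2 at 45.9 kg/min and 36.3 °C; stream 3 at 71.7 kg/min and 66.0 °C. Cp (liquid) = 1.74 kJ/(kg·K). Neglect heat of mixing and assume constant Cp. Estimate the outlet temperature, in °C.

T_out = 50.0 °C

No heat crosses the boundary, so H_out = H_in.
Σ ṁᵢCp,ᵢTᵢ = 267×1.74×48.0 + 45.9×1.74×36.3 + 71.7×1.74×66.0 = 33433
Σ ṁᵢCp,ᵢ = 267×1.74 + 45.9×1.74 + 71.7×1.74 = 669.2
T_out = 33433 / 669.2 = 49.959 °C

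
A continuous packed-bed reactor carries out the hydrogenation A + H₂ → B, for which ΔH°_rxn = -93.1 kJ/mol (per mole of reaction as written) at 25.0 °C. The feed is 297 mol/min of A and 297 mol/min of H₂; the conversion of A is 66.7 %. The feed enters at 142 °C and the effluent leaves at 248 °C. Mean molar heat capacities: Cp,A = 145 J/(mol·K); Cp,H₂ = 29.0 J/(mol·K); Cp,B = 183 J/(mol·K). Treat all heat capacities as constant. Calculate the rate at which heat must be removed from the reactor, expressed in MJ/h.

Q_out = 754 MJ/h

Extent of reaction ξ = 0.667 × 297 = 198.1 mol/min
Reaction term: ξ·ΔH°_rxn = 198.1 × -93.1 = -18443 kJ/min
Sensible, feed 142→25 °C: -6046.3 kJ/min
Outlet flows (mol/min): A 98.901, H₂ 98.901, B 198.1
Sensible, products 25→248 °C: 11922 kJ/min
Q = ΔH = -12568 kJ/min = -209.46 kW
Heat removed = 754.05 MJ/h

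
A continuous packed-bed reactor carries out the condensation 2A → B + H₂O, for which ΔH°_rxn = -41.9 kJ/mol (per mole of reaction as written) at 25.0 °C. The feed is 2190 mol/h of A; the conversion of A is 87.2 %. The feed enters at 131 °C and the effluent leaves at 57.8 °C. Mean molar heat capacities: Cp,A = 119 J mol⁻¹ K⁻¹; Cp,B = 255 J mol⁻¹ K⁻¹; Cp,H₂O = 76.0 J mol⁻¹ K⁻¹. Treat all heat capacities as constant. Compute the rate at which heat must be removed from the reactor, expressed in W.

Extent of reaction ξ = 0.872 × 2190 / 2 = 954.84 mol/h
Reaction term: ξ·ΔH°_rxn = 954.84 × -41.9 = -40008 kJ/h
Sensible, feed 131→25 °C: -27625 kJ/h
Outlet flows (mol/h): A 280.32, B 954.84, H₂O 954.84
Sensible, products 25→57.8 °C: 11461 kJ/h
Q = ΔH = -56172 kJ/h = -15.603 kW
Heat removed = 15603 W

Q_out = 15600 W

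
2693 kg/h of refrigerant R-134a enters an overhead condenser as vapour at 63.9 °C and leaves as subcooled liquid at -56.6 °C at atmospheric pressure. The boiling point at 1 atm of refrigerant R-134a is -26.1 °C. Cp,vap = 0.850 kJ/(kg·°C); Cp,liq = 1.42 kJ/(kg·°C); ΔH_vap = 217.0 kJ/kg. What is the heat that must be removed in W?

vapour 63.9→-26.1 °C: -76.5 kJ/kg
condensation at -26.1 °C: -217 kJ/kg
liquid -26.1→-56.6 °C: -43.31 kJ/kg
Δh = -76.5 + -217 + -43.31 = -336.81 kJ/kg
Q = ṁ·Δh = 2693 kg/h × -336.81 kJ/kg = -907030 kJ/h
|Q| = 251.95 kW = 251950 W

Q_c = 252000 W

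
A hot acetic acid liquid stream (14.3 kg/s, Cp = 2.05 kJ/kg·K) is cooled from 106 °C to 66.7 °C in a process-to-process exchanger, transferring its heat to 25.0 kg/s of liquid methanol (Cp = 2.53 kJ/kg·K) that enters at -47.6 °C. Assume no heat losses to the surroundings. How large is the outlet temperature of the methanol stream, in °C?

Heat released by hot stream: Q = 14.3 × 2.05 × (106 − 66.7) = 1152.1 kJ/s
Energy balance on cold side (adiabatic exchanger): Q = ṁ_c·Cp_c·(T_c,out − T_c,in)
T_c,out = -47.6 + 1152.1/(25.0 × 2.53) = -29.385 °C

T_c,out = -29.4 °C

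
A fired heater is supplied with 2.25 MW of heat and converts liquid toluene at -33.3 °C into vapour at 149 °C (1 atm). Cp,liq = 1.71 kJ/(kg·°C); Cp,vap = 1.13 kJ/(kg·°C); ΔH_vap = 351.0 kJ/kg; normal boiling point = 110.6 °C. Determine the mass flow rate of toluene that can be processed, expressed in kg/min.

Δh = 1.71×(110.6−-33.3) + 351.0 + 1.13×(149−110.6) = 640.46 kJ/kg
Q = 2.25 MW = 2250 kJ/s = 135000 kJ/min
ṁ = Q/Δh = 135000 / 640.46 = 210.79 kg/min

ṁ = 211 kg/min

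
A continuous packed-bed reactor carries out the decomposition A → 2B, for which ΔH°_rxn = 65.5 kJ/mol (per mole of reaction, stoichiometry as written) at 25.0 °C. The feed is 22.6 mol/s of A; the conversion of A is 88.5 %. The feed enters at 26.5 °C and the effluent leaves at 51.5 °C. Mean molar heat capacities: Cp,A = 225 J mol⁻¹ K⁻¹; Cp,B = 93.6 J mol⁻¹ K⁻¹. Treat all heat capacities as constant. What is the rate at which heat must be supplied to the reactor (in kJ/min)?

Extent of reaction ξ = 0.885 × 22.6 = 20.001 mol/s
Reaction term: ξ·ΔH°_rxn = 20.001 × 65.5 = 1310.1 kJ/s
Sensible, feed 26.5→25 °C: -7.6275 kJ/s
Outlet flows (mol/s): A 2.599, B 40.002
Sensible, products 25→51.5 °C: 114.72 kJ/s
Q = ΔH = 1417.2 kJ/s = 1417.2 kW
Heat supplied = 85029 kJ/min

Q_in = 85000 kJ/min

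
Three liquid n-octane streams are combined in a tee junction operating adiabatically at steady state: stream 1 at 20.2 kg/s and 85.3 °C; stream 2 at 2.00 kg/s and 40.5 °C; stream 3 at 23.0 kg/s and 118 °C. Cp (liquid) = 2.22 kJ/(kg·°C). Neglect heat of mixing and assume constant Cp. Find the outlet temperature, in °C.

Adiabatic, steady state ⇒ Σ ṁᵢCp,ᵢ(T_out − Tᵢ) = 0
Σ ṁᵢCp,ᵢTᵢ = 20.2×2.22×85.3 + 2.00×2.22×40.5 + 23.0×2.22×118 = 10030
Σ ṁᵢCp,ᵢ = 20.2×2.22 + 2.00×2.22 + 23.0×2.22 = 100.34
T_out = 10030 / 100.34 = 99.957 °C

T_out = 100 °C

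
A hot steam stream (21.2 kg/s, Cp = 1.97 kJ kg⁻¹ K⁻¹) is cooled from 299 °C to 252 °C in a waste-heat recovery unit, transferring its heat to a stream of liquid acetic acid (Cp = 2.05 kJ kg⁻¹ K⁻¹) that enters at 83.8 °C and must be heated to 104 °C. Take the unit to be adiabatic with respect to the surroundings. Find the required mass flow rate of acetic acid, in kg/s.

ṁ_c = 47.4 kg/s

Heat released by hot stream: Q = 21.2 × 1.97 × (299 − 252) = 1962.9 kJ/s
Energy balance on cold side (adiabatic exchanger): Q = ṁ_c·Cp_c·(T_c,out − T_c,in)
ṁ_c = 1962.9 / [2.05 × (104 − 83.8)] = 47.402 kg/s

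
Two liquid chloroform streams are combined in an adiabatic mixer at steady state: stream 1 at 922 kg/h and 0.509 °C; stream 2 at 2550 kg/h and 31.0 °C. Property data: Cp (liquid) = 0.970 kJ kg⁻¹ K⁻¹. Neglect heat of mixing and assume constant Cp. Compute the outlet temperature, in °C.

Adiabatic, steady state ⇒ Σ ṁᵢCp,ᵢ(T_out − Tᵢ) = 0
T_out = Σ ṁᵢCp,ᵢTᵢ / Σ ṁᵢCp,ᵢ
      = 77134 / 3367.8 = 22.903 °C

T_out = 22.9 °C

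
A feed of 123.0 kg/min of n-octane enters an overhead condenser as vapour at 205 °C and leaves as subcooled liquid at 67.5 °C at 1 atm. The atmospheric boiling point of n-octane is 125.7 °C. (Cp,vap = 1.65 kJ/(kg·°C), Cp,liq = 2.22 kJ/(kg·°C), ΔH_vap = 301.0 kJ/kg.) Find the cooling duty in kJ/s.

Q_c = 1150 kJ/s

vapour 205→125.7 °C: -130.84 kJ/kg
condensation at 125.7 °C: -301 kJ/kg
liquid 125.7→67.5 °C: -129.2 kJ/kg
Δh = -130.84 + -301 + -129.2 = -561.05 kJ/kg
Q = ṁ·Δh = 123.0 kg/min × -561.05 kJ/kg = -69009 kJ/min
|Q| = 1150.2 kW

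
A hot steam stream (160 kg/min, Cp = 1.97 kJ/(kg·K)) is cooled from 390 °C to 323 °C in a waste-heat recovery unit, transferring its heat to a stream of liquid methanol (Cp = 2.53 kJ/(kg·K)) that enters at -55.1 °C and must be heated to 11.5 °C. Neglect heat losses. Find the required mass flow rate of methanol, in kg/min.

Heat released by hot stream: Q = 160 × 1.97 × (390 − 323) = 21118 kJ/min
Energy balance on cold side (adiabatic exchanger): Q = ṁ_c·Cp_c·(T_c,out − T_c,in)
ṁ_c = 21118 / [2.53 × (11.5 − -55.1)] = 125.33 kg/min

ṁ_c = 125 kg/min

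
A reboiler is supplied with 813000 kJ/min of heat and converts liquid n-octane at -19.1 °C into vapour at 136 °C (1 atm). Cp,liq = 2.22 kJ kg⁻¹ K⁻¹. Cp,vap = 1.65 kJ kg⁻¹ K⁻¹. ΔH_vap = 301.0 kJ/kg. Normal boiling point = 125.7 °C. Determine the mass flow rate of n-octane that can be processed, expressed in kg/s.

ṁ = 21.2 kg/s

Δh = 2.22×(125.7−-19.1) + 301.0 + 1.65×(136−125.7) = 639.45 kJ/kg
Q = 813000 kJ/min = 13550 kJ/s = 13550 kJ/s
ṁ = Q/Δh = 13550 / 639.45 = 21.19 kg/s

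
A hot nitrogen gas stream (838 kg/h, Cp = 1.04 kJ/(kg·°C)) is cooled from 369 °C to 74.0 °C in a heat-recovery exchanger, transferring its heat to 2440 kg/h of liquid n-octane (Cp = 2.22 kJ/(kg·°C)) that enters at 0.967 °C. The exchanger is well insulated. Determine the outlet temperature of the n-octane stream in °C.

T_c,out = 48.4 °C

Heat released by hot stream: Q = 838 × 1.04 × (369 − 74.0) = 257100 kJ/h
Energy balance on cold side (adiabatic exchanger): Q = ṁ_c·Cp_c·(T_c,out − T_c,in)
T_c,out = 0.967 + 257100/(2440 × 2.22) = 48.43 °C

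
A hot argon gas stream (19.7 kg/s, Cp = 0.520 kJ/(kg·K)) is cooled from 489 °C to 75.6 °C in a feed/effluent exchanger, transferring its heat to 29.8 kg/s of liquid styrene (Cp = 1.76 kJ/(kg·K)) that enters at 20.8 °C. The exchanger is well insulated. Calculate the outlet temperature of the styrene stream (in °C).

Heat released by hot stream: Q = 19.7 × 0.520 × (489 − 75.6) = 4234.9 kJ/s
Energy balance on cold side (adiabatic exchanger): Q = ṁ_c·Cp_c·(T_c,out − T_c,in)
T_c,out = 20.8 + 4234.9/(29.8 × 1.76) = 101.54 °C

T_c,out = 102 °C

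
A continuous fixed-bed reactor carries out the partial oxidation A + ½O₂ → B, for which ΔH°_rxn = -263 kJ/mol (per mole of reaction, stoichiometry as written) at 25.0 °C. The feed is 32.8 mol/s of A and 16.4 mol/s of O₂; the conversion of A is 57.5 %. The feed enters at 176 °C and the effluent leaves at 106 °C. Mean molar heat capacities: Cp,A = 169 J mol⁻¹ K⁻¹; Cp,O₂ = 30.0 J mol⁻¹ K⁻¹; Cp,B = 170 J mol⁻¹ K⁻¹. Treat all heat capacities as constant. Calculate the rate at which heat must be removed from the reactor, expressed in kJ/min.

Q_out = 324000 kJ/min

Extent of reaction ξ = 0.575 × 32.8 = 18.86 mol/s
Reaction term: ξ·ΔH°_rxn = 18.86 × -263 = -4960.2 kJ/s
Sensible, feed 176→25 °C: -911.32 kJ/s
Outlet flows (mol/s): A 13.94, O₂ 6.97, B 18.86
Sensible, products 25→106 °C: 467.46 kJ/s
Q = ΔH = -5404 kJ/s = -5404 kW
Heat removed = 324240 kJ/min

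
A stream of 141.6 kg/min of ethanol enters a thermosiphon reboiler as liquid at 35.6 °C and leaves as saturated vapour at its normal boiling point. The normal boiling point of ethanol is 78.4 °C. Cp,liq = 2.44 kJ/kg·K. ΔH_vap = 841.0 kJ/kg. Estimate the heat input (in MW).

Q = 2.23 MW

liquid 35.6→78.4 °C: 104.43 kJ/kg
vaporisation at 78.4 °C: 841 kJ/kg
Δh = 104.43 + 841 = 945.43 kJ/kg
Q = ṁ·Δh = 141.6 kg/min × 945.43 kJ/kg = 133870 kJ/min
|Q| = 2231.2 kW = 2.2312 MW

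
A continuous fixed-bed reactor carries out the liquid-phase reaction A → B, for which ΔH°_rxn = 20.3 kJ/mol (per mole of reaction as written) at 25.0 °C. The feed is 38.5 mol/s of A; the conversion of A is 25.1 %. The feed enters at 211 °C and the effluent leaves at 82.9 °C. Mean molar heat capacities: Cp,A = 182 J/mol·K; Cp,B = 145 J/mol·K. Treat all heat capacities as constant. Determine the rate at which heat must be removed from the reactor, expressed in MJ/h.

Extent of reaction ξ = 0.251 × 38.5 = 9.6635 mol/s
Reaction term: ξ·ΔH°_rxn = 9.6635 × 20.3 = 196.17 kJ/s
Sensible, feed 211→25 °C: -1303.3 kJ/s
Outlet flows (mol/s): A 28.837, B 9.6635
Sensible, products 25→82.9 °C: 385 kJ/s
Q = ΔH = -722.13 kJ/s = -722.13 kW
Heat removed = 2599.7 MJ/h

Q_out = 2600 MJ/h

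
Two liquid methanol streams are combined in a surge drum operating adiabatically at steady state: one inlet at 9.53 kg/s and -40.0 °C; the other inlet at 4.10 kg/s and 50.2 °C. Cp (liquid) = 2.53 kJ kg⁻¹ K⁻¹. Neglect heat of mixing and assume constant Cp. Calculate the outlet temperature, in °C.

Energy balance with Q = 0: Σ ṁᵢCp,ᵢ(T_out − Tᵢ) = 0
Σ ṁᵢCp,ᵢTᵢ = 9.53×2.53×-40.0 + 4.10×2.53×50.2 = -443.71
Σ ṁᵢCp,ᵢ = 9.53×2.53 + 4.10×2.53 = 34.484
T_out = -443.71 / 34.484 = -12.867 °C

T_out = -12.9 °C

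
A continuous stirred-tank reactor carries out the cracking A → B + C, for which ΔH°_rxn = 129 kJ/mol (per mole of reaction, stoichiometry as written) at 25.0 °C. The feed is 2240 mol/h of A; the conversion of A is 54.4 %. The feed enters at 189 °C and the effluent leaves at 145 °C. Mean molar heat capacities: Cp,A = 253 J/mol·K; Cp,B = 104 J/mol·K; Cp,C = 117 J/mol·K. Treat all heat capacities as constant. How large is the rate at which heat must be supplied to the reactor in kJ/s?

Q_in = 35.4 kJ/s

Extent of reaction ξ = 0.544 × 2240 = 1218.6 mol/h
Reaction term: ξ·ΔH°_rxn = 1218.6 × 129 = 157190 kJ/h
Sensible, feed 189→25 °C: -92942 kJ/h
Outlet flows (mol/h): A 1021.4, B 1218.6, C 1218.6
Sensible, products 25→145 °C: 63327 kJ/h
Q = ΔH = 127580 kJ/h = 35.439 kW
Heat supplied = 35.439 kJ/s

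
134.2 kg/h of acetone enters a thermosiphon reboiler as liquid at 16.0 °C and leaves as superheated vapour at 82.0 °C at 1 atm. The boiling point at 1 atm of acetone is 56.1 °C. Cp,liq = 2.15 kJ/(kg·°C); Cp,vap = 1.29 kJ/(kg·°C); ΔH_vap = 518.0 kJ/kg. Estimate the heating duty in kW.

liquid 16.0→56.1 °C: 86.215 kJ/kg
vaporisation at 56.1 °C: 518 kJ/kg
vapour 56.1→82.0 °C: 33.411 kJ/kg
Δh = 86.215 + 518 + 33.411 = 637.63 kJ/kg
Q = ṁ·Δh = 134.2 kg/h × 637.63 kJ/kg = 85569 kJ/h
|Q| = 23.769 kW

Q = 23.8 kW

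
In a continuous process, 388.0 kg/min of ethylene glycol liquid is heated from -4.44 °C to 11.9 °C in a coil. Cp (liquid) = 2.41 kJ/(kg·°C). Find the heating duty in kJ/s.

Q = 255 kJ/s

Q = ṁ·Cp·ΔT = 388.0 × 2.41 × (11.9 − -4.44) = 15279 kJ/min
Converting: 15279 / 60 s = 254.65 kW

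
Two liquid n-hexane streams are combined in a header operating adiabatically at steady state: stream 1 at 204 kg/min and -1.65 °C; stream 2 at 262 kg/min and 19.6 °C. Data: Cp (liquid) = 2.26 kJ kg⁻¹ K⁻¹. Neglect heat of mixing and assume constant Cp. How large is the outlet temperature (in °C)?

T_out = 10.3 °C

Energy balance with Q = 0: Σ ṁᵢCp,ᵢ(T_out − Tᵢ) = 0
T_out = Σ ṁᵢCp,ᵢTᵢ / Σ ṁᵢCp,ᵢ
      = 10845 / 1053.2 = 10.297 °C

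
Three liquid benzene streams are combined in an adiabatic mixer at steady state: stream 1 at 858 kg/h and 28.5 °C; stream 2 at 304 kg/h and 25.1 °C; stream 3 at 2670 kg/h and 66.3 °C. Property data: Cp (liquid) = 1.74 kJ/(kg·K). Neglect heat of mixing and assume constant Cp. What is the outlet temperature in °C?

Adiabatic, steady state ⇒ Σ ṁᵢCp,ᵢ(T_out − Tᵢ) = 0
Σ ṁᵢCp,ᵢTᵢ = 858×1.74×28.5 + 304×1.74×25.1 + 2670×1.74×66.3 = 363840
Σ ṁᵢCp,ᵢ = 858×1.74 + 304×1.74 + 2670×1.74 = 6667.7
T_out = 363840 / 6667.7 = 54.568 °C

T_out = 54.6 °C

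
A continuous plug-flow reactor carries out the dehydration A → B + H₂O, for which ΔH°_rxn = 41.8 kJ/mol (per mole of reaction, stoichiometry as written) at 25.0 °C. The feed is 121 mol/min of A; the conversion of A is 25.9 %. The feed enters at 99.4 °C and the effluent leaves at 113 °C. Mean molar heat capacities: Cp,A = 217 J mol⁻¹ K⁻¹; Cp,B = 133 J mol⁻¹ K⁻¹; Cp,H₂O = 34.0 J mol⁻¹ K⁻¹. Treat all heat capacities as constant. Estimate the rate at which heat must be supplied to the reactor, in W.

Q_in = 25500 W

Extent of reaction ξ = 0.259 × 121 = 31.339 mol/min
Reaction term: ξ·ΔH°_rxn = 31.339 × 41.8 = 1310 kJ/min
Sensible, feed 99.4→25 °C: -1953.5 kJ/min
Outlet flows (mol/min): A 89.661, B 31.339, H₂O 31.339
Sensible, products 25→113 °C: 2172.7 kJ/min
Q = ΔH = 1529.2 kJ/min = 25.486 kW
Heat supplied = 25486 W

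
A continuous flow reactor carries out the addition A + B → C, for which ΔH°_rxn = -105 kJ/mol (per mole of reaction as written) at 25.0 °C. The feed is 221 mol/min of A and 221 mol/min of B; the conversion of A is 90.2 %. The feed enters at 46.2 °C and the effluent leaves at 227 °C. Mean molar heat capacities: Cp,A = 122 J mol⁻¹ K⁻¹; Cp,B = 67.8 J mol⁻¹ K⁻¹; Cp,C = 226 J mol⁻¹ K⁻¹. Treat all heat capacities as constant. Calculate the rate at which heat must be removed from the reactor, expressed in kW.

Q_out = 198 kW

Extent of reaction ξ = 0.902 × 221 = 199.34 mol/min
Reaction term: ξ·ΔH°_rxn = 199.34 × -105 = -20931 kJ/min
Sensible, feed 46.2→25 °C: -889.25 kJ/min
Outlet flows (mol/min): A 21.658, B 21.658, C 199.34
Sensible, products 25→227 °C: 9930.7 kJ/min
Q = ΔH = -11889 kJ/min = -198.16 kW
Heat removed = 198.16 kW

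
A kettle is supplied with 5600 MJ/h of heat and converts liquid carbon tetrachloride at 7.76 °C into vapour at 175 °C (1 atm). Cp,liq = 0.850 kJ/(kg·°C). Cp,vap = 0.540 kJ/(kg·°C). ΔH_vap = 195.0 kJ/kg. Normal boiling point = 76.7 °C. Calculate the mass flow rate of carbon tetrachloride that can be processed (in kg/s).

Δh = 0.850×(76.7−7.76) + 195.0 + 0.540×(175−76.7) = 306.68 kJ/kg
Q = 5600 MJ/h = 1555.6 kJ/s = 1555.6 kJ/s
ṁ = Q/Δh = 1555.6 / 306.68 = 5.0722 kg/s

ṁ = 5.07 kg/s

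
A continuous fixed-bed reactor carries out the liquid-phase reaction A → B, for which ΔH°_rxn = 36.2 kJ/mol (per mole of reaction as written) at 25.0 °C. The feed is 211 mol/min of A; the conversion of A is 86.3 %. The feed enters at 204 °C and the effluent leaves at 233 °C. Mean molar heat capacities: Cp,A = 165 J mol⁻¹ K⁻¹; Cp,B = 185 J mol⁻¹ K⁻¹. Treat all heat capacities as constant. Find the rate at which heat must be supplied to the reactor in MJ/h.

Extent of reaction ξ = 0.863 × 211 = 182.09 mol/min
Reaction term: ξ·ΔH°_rxn = 182.09 × 36.2 = 6591.8 kJ/min
Sensible, feed 204→25 °C: -6231.9 kJ/min
Outlet flows (mol/min): A 28.907, B 182.09
Sensible, products 25→233 °C: 7999 kJ/min
Q = ΔH = 8358.9 kJ/min = 139.32 kW
Heat supplied = 501.53 MJ/h

Q_in = 502 MJ/h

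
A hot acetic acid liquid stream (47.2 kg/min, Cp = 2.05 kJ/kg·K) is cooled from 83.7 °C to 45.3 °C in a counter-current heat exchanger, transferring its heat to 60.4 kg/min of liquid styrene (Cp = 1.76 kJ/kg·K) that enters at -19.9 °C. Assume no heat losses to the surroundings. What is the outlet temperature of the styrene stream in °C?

T_c,out = 15.1 °C

Heat released by hot stream: Q = 47.2 × 2.05 × (83.7 − 45.3) = 3715.6 kJ/min
Energy balance on cold side (adiabatic exchanger): Q = ṁ_c·Cp_c·(T_c,out − T_c,in)
T_c,out = -19.9 + 3715.6/(60.4 × 1.76) = 15.052 °C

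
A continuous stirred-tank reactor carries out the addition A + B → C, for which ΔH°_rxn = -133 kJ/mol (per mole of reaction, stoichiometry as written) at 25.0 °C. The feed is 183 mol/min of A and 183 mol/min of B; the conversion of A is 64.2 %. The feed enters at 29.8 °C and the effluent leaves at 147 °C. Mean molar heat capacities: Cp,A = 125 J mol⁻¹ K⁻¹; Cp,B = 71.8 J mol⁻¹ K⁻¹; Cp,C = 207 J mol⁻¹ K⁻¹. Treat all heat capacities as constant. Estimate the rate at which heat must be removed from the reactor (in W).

Q_out = 188000 W

Extent of reaction ξ = 0.642 × 183 = 117.49 mol/min
Reaction term: ξ·ΔH°_rxn = 117.49 × -133 = -15626 kJ/min
Sensible, feed 29.8→25 °C: -172.87 kJ/min
Outlet flows (mol/min): A 65.514, B 65.514, C 117.49
Sensible, products 25→147 °C: 4540 kJ/min
Q = ΔH = -11259 kJ/min = -187.64 kW
Heat removed = 187640 W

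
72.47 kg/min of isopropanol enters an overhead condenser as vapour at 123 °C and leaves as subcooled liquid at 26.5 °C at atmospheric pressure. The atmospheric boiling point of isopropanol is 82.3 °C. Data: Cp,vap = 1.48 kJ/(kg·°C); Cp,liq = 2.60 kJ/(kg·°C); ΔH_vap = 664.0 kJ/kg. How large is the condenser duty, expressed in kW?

Q_c = 1050 kW

vapour 123→82.3 °C: -60.236 kJ/kg
condensation at 82.3 °C: -664 kJ/kg
liquid 82.3→26.5 °C: -145.08 kJ/kg
Δh = -60.236 + -664 + -145.08 = -869.32 kJ/kg
Q = ṁ·Δh = 72.47 kg/min × -869.32 kJ/kg = -62999 kJ/min
|Q| = 1050 kW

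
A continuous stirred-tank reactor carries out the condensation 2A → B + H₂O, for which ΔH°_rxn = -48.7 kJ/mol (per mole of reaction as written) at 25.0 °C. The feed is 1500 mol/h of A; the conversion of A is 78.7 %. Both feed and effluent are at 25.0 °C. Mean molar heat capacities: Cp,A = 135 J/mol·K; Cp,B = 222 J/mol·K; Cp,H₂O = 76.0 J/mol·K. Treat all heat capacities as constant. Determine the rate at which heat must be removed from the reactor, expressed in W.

Q_out = 7980 W

Extent of reaction ξ = 0.787 × 1500 / 2 = 590.25 mol/h
Reaction term: ξ·ΔH°_rxn = 590.25 × -48.7 = -28745 kJ/h
Q = ΔH = -28745 kJ/h = -7.9848 kW
Heat removed = 7984.8 W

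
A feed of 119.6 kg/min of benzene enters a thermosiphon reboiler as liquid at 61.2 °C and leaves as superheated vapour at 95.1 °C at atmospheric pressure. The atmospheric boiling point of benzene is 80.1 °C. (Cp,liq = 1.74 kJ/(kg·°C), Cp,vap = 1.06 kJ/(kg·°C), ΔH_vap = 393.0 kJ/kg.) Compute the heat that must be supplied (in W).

Q = 881000 W

liquid 61.2→80.1 °C: 32.886 kJ/kg
vaporisation at 80.1 °C: 393 kJ/kg
vapour 80.1→95.1 °C: 15.9 kJ/kg
Δh = 32.886 + 393 + 15.9 = 441.79 kJ/kg
Q = ṁ·Δh = 119.6 kg/min × 441.79 kJ/kg = 52838 kJ/min
|Q| = 880.63 kW = 880630 W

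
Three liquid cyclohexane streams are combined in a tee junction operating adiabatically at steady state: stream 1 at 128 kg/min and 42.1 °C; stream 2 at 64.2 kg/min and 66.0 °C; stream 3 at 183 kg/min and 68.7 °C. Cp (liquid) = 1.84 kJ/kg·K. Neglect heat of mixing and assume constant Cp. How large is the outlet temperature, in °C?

T_out = 59.2 °C

Adiabatic, steady state ⇒ Σ ṁᵢCp,ᵢ(T_out − Tᵢ) = 0
T_out = Σ ṁᵢCp,ᵢTᵢ / Σ ṁᵢCp,ᵢ
      = 40845 / 690.37 = 59.163 °C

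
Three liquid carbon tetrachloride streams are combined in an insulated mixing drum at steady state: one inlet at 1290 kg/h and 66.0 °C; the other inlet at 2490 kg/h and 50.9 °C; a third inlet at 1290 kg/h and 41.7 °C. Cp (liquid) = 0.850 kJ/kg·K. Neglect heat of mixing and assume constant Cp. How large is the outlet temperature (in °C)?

T_out = 52.4 °C

Adiabatic, steady state ⇒ Σ ṁᵢCp,ᵢ(T_out − Tᵢ) = 0
T_out = Σ ṁᵢCp,ᵢTᵢ / Σ ṁᵢCp,ᵢ
      = 225820 / 4309.5 = 52.401 °C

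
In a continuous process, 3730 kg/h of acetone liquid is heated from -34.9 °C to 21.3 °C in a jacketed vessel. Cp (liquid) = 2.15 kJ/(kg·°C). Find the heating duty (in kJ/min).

Q = ṁ·Cp·ΔT = 3730 × 2.15 × (21.3 − -34.9) = 450700 kJ/h
Converting: 450700 / 3600 s = 125.19 kW
Heating duty = 7511.6 kJ/min

Q = 7510 kJ/min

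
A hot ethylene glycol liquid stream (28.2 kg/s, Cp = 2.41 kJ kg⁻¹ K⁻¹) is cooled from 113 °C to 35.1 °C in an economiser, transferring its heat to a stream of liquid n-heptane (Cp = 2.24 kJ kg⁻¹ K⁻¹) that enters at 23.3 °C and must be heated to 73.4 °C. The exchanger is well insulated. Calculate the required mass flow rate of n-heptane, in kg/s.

ṁ_c = 47.2 kg/s

Heat released by hot stream: Q = 28.2 × 2.41 × (113 − 35.1) = 5294.2 kJ/s
Energy balance on cold side (adiabatic exchanger): Q = ṁ_c·Cp_c·(T_c,out − T_c,in)
ṁ_c = 5294.2 / [2.24 × (73.4 − 23.3)] = 47.176 kg/s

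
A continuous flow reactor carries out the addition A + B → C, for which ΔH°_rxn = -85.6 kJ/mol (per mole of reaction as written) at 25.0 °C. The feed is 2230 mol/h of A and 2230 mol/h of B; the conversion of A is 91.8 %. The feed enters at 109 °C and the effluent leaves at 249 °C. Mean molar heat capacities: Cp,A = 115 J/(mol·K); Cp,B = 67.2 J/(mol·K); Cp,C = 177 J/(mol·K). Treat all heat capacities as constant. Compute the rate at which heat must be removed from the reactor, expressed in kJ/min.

Extent of reaction ξ = 0.918 × 2230 = 2047.1 mol/h
Reaction term: ξ·ΔH°_rxn = 2047.1 × -85.6 = -175240 kJ/h
Sensible, feed 109→25 °C: -34130 kJ/h
Outlet flows (mol/h): A 182.86, B 182.86, C 2047.1
Sensible, products 25→249 °C: 88628 kJ/h
Q = ΔH = -120740 kJ/h = -33.538 kW
Heat removed = 2012.3 kJ/min

Q_out = 2010 kJ/min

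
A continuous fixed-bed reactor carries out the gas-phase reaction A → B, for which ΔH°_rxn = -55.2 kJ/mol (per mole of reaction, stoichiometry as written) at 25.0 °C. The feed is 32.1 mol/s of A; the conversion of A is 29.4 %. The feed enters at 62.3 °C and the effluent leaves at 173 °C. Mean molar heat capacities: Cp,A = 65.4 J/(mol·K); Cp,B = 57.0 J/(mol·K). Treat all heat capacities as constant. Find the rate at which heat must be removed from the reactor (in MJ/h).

Extent of reaction ξ = 0.294 × 32.1 = 9.4374 mol/s
Reaction term: ξ·ΔH°_rxn = 9.4374 × -55.2 = -520.94 kJ/s
Sensible, feed 62.3→25 °C: -78.305 kJ/s
Outlet flows (mol/s): A 22.663, B 9.4374
Sensible, products 25→173 °C: 298.97 kJ/s
Q = ΔH = -300.28 kJ/s = -300.28 kW
Heat removed = 1081 MJ/h

Q_out = 1080 MJ/h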